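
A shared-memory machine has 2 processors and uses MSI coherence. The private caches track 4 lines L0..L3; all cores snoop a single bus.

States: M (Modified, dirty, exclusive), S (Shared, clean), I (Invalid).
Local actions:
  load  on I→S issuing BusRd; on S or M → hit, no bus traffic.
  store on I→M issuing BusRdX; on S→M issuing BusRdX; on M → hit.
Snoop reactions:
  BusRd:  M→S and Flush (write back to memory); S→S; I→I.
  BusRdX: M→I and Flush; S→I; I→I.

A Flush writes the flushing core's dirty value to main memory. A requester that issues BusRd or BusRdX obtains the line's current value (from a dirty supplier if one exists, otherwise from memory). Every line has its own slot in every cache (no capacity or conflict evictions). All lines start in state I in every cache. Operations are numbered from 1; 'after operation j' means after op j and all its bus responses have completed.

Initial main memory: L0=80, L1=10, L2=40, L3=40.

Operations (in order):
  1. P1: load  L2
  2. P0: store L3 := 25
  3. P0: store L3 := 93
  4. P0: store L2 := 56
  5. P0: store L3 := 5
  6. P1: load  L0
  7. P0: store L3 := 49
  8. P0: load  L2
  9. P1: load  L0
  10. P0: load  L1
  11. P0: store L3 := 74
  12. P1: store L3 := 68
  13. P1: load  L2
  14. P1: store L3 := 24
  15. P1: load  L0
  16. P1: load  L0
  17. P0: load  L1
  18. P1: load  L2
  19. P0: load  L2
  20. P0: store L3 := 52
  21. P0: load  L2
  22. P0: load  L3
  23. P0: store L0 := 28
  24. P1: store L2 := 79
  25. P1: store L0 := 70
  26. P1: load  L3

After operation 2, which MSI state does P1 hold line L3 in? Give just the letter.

state = I

1. P1: load  L2  bus=[BusRd]  L2: P0=I P1=S  mem[L2]=40
2. P0: store L3 := 25  bus=[BusRdX]  L3: P0=M P1=I  mem[L3]=40
3. P0: store L3 := 93  bus=[-]  L3: P0=M P1=I  mem[L3]=40
4. P0: store L2 := 56  bus=[BusRdX]  L2: P0=M P1=I  mem[L2]=40
5. P0: store L3 := 5  bus=[-]  L3: P0=M P1=I  mem[L3]=40
6. P1: load  L0  bus=[BusRd]  L0: P0=I P1=S  mem[L0]=80
7. P0: store L3 := 49  bus=[-]  L3: P0=M P1=I  mem[L3]=40
8. P0: load  L2  bus=[-]  L2: P0=M P1=I  mem[L2]=40
9. P1: load  L0  bus=[-]  L0: P0=I P1=S  mem[L0]=80
10. P0: load  L1  bus=[BusRd]  L1: P0=S P1=I  mem[L1]=10
11. P0: store L3 := 74  bus=[-]  L3: P0=M P1=I  mem[L3]=40
12. P1: store L3 := 68  bus=[BusRdX,Flush]  L3: P0=I P1=M  mem[L3]=74
13. P1: load  L2  bus=[BusRd,Flush]  L2: P0=S P1=S  mem[L2]=56
14. P1: store L3 := 24  bus=[-]  L3: P0=I P1=M  mem[L3]=74
15. P1: load  L0  bus=[-]  L0: P0=I P1=S  mem[L0]=80
16. P1: load  L0  bus=[-]  L0: P0=I P1=S  mem[L0]=80
17. P0: load  L1  bus=[-]  L1: P0=S P1=I  mem[L1]=10
18. P1: load  L2  bus=[-]  L2: P0=S P1=S  mem[L2]=56
19. P0: load  L2  bus=[-]  L2: P0=S P1=S  mem[L2]=56
20. P0: store L3 := 52  bus=[BusRdX,Flush]  L3: P0=M P1=I  mem[L3]=24
21. P0: load  L2  bus=[-]  L2: P0=S P1=S  mem[L2]=56
22. P0: load  L3  bus=[-]  L3: P0=M P1=I  mem[L3]=24
23. P0: store L0 := 28  bus=[BusRdX]  L0: P0=M P1=I  mem[L0]=80
24. P1: store L2 := 79  bus=[BusRdX]  L2: P0=I P1=M  mem[L2]=56
25. P1: store L0 := 70  bus=[BusRdX,Flush]  L0: P0=I P1=M  mem[L0]=28
26. P1: load  L3  bus=[BusRd,Flush]  L3: P0=S P1=S  mem[L3]=52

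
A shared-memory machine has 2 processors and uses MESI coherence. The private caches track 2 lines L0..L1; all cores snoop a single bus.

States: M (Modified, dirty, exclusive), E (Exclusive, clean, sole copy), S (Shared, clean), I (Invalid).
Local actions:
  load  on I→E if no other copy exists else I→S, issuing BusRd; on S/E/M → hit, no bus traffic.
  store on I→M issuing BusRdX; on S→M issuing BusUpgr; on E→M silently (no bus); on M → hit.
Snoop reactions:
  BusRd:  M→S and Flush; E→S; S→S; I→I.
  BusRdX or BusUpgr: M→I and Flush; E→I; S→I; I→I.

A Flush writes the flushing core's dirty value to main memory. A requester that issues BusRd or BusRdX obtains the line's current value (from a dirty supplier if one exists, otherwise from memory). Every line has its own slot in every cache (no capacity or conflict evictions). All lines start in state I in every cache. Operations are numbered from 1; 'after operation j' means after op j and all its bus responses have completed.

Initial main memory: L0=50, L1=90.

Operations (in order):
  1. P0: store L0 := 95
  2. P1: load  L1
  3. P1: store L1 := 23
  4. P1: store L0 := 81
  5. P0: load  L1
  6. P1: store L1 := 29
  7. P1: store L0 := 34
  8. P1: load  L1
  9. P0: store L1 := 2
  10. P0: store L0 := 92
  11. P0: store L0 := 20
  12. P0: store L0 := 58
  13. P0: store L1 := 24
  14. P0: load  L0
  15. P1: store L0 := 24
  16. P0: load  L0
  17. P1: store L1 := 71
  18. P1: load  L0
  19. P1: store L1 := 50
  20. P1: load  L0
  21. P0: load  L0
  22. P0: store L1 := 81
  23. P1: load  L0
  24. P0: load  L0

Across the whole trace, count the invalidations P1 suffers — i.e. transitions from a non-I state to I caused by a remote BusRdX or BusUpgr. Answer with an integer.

1. P0: store L0 := 95  bus=[BusRdX]  L0: P0=M P1=I  mem[L0]=50
2. P1: load  L1  bus=[BusRd]  L1: P0=I P1=E  mem[L1]=90
3. P1: store L1 := 23  bus=[-]  L1: P0=I P1=M  mem[L1]=90
4. P1: store L0 := 81  bus=[BusRdX,Flush]  L0: P0=I P1=M  mem[L0]=95
5. P0: load  L1  bus=[BusRd,Flush]  L1: P0=S P1=S  mem[L1]=23
6. P1: store L1 := 29  bus=[BusUpgr]  L1: P0=I P1=M  mem[L1]=23
7. P1: store L0 := 34  bus=[-]  L0: P0=I P1=M  mem[L0]=95
8. P1: load  L1  bus=[-]  L1: P0=I P1=M  mem[L1]=23
9. P0: store L1 := 2  bus=[BusRdX,Flush]  L1: P0=M P1=I  mem[L1]=29
10. P0: store L0 := 92  bus=[BusRdX,Flush]  L0: P0=M P1=I  mem[L0]=34
11. P0: store L0 := 20  bus=[-]  L0: P0=M P1=I  mem[L0]=34
12. P0: store L0 := 58  bus=[-]  L0: P0=M P1=I  mem[L0]=34
13. P0: store L1 := 24  bus=[-]  L1: P0=M P1=I  mem[L1]=29
14. P0: load  L0  bus=[-]  L0: P0=M P1=I  mem[L0]=34
15. P1: store L0 := 24  bus=[BusRdX,Flush]  L0: P0=I P1=M  mem[L0]=58
16. P0: load  L0  bus=[BusRd,Flush]  L0: P0=S P1=S  mem[L0]=24
17. P1: store L1 := 71  bus=[BusRdX,Flush]  L1: P0=I P1=M  mem[L1]=24
18. P1: load  L0  bus=[-]  L0: P0=S P1=S  mem[L0]=24
19. P1: store L1 := 50  bus=[-]  L1: P0=I P1=M  mem[L1]=24
20. P1: load  L0  bus=[-]  L0: P0=S P1=S  mem[L0]=24
21. P0: load  L0  bus=[-]  L0: P0=S P1=S  mem[L0]=24
22. P0: store L1 := 81  bus=[BusRdX,Flush]  L1: P0=M P1=I  mem[L1]=50
23. P1: load  L0  bus=[-]  L0: P0=S P1=S  mem[L0]=24
24. P0: load  L0  bus=[-]  L0: P0=S P1=S  mem[L0]=24

invalidations = 3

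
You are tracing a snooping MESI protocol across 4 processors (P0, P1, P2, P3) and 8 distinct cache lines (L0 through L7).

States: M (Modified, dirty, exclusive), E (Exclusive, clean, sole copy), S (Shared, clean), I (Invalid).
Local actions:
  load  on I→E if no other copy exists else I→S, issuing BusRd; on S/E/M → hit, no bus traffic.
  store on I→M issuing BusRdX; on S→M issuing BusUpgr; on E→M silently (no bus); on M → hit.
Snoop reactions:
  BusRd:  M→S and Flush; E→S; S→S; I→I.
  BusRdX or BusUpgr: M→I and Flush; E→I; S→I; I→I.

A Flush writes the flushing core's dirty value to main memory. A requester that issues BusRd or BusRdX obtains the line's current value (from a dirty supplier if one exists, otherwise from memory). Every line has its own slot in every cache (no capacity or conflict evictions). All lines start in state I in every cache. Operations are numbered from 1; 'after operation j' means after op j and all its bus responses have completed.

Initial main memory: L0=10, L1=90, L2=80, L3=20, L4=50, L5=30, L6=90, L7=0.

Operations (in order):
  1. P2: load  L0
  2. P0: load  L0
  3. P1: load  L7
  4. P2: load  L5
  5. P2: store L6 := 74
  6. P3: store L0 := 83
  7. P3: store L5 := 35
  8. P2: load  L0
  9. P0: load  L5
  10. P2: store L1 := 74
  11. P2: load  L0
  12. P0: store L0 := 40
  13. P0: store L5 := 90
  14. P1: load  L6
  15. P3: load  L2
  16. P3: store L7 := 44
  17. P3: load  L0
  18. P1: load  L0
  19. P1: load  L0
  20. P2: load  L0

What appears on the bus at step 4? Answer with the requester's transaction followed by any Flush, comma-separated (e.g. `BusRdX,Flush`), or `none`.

1. P2: load  L0  bus=[BusRd]  L0: P0=I P1=I P2=E P3=I  mem[L0]=10
2. P0: load  L0  bus=[BusRd]  L0: P0=S P1=I P2=S P3=I  mem[L0]=10
3. P1: load  L7  bus=[BusRd]  L7: P0=I P1=E P2=I P3=I  mem[L7]=0
4. P2: load  L5  bus=[BusRd]  L5: P0=I P1=I P2=E P3=I  mem[L5]=30
5. P2: store L6 := 74  bus=[BusRdX]  L6: P0=I P1=I P2=M P3=I  mem[L6]=90
6. P3: store L0 := 83  bus=[BusRdX]  L0: P0=I P1=I P2=I P3=M  mem[L0]=10
7. P3: store L5 := 35  bus=[BusRdX]  L5: P0=I P1=I P2=I P3=M  mem[L5]=30
8. P2: load  L0  bus=[BusRd,Flush]  L0: P0=I P1=I P2=S P3=S  mem[L0]=83
9. P0: load  L5  bus=[BusRd,Flush]  L5: P0=S P1=I P2=I P3=S  mem[L5]=35
10. P2: store L1 := 74  bus=[BusRdX]  L1: P0=I P1=I P2=M P3=I  mem[L1]=90
11. P2: load  L0  bus=[-]  L0: P0=I P1=I P2=S P3=S  mem[L0]=83
12. P0: store L0 := 40  bus=[BusRdX]  L0: P0=M P1=I P2=I P3=I  mem[L0]=83
13. P0: store L5 := 90  bus=[BusUpgr]  L5: P0=M P1=I P2=I P3=I  mem[L5]=35
14. P1: load  L6  bus=[BusRd,Flush]  L6: P0=I P1=S P2=S P3=I  mem[L6]=74
15. P3: load  L2  bus=[BusRd]  L2: P0=I P1=I P2=I P3=E  mem[L2]=80
16. P3: store L7 := 44  bus=[BusRdX]  L7: P0=I P1=I P2=I P3=M  mem[L7]=0
17. P3: load  L0  bus=[BusRd,Flush]  L0: P0=S P1=I P2=I P3=S  mem[L0]=40
18. P1: load  L0  bus=[BusRd]  L0: P0=S P1=S P2=I P3=S  mem[L0]=40
19. P1: load  L0  bus=[-]  L0: P0=S P1=S P2=I P3=S  mem[L0]=40
20. P2: load  L0  bus=[BusRd]  L0: P0=S P1=S P2=S P3=S  mem[L0]=40

bus = BusRd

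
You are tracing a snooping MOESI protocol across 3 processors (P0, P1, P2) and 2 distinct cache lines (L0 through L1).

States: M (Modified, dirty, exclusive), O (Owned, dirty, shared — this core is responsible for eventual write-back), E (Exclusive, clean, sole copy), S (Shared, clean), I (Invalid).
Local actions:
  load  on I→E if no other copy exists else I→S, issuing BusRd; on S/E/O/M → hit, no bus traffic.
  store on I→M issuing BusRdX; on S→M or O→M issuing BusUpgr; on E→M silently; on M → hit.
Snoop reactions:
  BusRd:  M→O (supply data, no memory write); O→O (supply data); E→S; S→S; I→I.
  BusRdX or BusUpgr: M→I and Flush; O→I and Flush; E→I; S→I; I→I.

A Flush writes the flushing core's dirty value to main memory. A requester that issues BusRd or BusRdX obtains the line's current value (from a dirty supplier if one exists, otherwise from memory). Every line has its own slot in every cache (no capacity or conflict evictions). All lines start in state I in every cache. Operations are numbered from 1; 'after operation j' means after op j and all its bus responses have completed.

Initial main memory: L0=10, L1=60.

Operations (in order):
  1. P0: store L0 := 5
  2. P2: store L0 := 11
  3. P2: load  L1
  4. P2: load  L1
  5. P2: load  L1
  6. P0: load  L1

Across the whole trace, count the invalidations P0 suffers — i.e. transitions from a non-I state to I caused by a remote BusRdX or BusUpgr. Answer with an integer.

step 1: P0: store L0 := 5  ⟶  MII  (L0)  txn=BusRdX  M[L0]=10
step 2: P2: store L0 := 11  ⟶  IIM  (L0)  txn=BusRdX+Flush  M[L0]=5
step 3: P2: load  L1  ⟶  IIE  (L1)  txn=BusRd  M[L1]=60
step 4: P2: load  L1  ⟶  IIE  (L1)  txn=∅  M[L1]=60
step 5: P2: load  L1  ⟶  IIE  (L1)  txn=∅  M[L1]=60
step 6: P0: load  L1  ⟶  SIS  (L1)  txn=BusRd  M[L1]=60

invalidations = 1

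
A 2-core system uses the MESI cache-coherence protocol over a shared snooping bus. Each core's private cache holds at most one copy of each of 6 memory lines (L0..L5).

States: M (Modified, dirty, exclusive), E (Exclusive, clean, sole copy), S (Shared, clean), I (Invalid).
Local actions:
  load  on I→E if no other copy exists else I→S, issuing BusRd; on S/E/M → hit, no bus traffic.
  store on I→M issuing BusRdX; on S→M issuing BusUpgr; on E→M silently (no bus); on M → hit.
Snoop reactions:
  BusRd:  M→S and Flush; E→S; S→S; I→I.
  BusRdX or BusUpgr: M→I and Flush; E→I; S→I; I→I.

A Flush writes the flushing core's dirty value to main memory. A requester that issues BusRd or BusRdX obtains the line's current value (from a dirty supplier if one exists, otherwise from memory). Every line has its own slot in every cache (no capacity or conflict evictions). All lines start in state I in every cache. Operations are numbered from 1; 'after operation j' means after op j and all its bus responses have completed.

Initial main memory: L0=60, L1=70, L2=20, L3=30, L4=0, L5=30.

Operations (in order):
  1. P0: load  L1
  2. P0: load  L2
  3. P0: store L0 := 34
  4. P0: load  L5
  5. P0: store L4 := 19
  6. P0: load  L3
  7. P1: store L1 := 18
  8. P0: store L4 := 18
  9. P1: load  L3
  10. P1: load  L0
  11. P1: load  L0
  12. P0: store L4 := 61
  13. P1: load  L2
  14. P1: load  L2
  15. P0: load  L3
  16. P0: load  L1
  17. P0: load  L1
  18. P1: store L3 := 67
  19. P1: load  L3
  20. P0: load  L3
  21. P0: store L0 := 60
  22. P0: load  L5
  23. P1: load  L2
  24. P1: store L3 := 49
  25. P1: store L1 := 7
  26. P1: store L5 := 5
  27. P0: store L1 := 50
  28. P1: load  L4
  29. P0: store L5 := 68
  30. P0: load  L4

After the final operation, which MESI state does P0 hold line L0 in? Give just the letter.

state = M

1. P0: load  L1  bus=[BusRd]  L1: P0=E P1=I  mem[L1]=70
2. P0: load  L2  bus=[BusRd]  L2: P0=E P1=I  mem[L2]=20
3. P0: store L0 := 34  bus=[BusRdX]  L0: P0=M P1=I  mem[L0]=60
4. P0: load  L5  bus=[BusRd]  L5: P0=E P1=I  mem[L5]=30
5. P0: store L4 := 19  bus=[BusRdX]  L4: P0=M P1=I  mem[L4]=0
6. P0: load  L3  bus=[BusRd]  L3: P0=E P1=I  mem[L3]=30
7. P1: store L1 := 18  bus=[BusRdX]  L1: P0=I P1=M  mem[L1]=70
8. P0: store L4 := 18  bus=[-]  L4: P0=M P1=I  mem[L4]=0
9. P1: load  L3  bus=[BusRd]  L3: P0=S P1=S  mem[L3]=30
10. P1: load  L0  bus=[BusRd,Flush]  L0: P0=S P1=S  mem[L0]=34
11. P1: load  L0  bus=[-]  L0: P0=S P1=S  mem[L0]=34
12. P0: store L4 := 61  bus=[-]  L4: P0=M P1=I  mem[L4]=0
13. P1: load  L2  bus=[BusRd]  L2: P0=S P1=S  mem[L2]=20
14. P1: load  L2  bus=[-]  L2: P0=S P1=S  mem[L2]=20
15. P0: load  L3  bus=[-]  L3: P0=S P1=S  mem[L3]=30
16. P0: load  L1  bus=[BusRd,Flush]  L1: P0=S P1=S  mem[L1]=18
17. P0: load  L1  bus=[-]  L1: P0=S P1=S  mem[L1]=18
18. P1: store L3 := 67  bus=[BusUpgr]  L3: P0=I P1=M  mem[L3]=30
19. P1: load  L3  bus=[-]  L3: P0=I P1=M  mem[L3]=30
20. P0: load  L3  bus=[BusRd,Flush]  L3: P0=S P1=S  mem[L3]=67
21. P0: store L0 := 60  bus=[BusUpgr]  L0: P0=M P1=I  mem[L0]=34
22. P0: load  L5  bus=[-]  L5: P0=E P1=I  mem[L5]=30
23. P1: load  L2  bus=[-]  L2: P0=S P1=S  mem[L2]=20
24. P1: store L3 := 49  bus=[BusUpgr]  L3: P0=I P1=M  mem[L3]=67
25. P1: store L1 := 7  bus=[BusUpgr]  L1: P0=I P1=M  mem[L1]=18
26. P1: store L5 := 5  bus=[BusRdX]  L5: P0=I P1=M  mem[L5]=30
27. P0: store L1 := 50  bus=[BusRdX,Flush]  L1: P0=M P1=I  mem[L1]=7
28. P1: load  L4  bus=[BusRd,Flush]  L4: P0=S P1=S  mem[L4]=61
29. P0: store L5 := 68  bus=[BusRdX,Flush]  L5: P0=M P1=I  mem[L5]=5
30. P0: load  L4  bus=[-]  L4: P0=S P1=S  mem[L4]=61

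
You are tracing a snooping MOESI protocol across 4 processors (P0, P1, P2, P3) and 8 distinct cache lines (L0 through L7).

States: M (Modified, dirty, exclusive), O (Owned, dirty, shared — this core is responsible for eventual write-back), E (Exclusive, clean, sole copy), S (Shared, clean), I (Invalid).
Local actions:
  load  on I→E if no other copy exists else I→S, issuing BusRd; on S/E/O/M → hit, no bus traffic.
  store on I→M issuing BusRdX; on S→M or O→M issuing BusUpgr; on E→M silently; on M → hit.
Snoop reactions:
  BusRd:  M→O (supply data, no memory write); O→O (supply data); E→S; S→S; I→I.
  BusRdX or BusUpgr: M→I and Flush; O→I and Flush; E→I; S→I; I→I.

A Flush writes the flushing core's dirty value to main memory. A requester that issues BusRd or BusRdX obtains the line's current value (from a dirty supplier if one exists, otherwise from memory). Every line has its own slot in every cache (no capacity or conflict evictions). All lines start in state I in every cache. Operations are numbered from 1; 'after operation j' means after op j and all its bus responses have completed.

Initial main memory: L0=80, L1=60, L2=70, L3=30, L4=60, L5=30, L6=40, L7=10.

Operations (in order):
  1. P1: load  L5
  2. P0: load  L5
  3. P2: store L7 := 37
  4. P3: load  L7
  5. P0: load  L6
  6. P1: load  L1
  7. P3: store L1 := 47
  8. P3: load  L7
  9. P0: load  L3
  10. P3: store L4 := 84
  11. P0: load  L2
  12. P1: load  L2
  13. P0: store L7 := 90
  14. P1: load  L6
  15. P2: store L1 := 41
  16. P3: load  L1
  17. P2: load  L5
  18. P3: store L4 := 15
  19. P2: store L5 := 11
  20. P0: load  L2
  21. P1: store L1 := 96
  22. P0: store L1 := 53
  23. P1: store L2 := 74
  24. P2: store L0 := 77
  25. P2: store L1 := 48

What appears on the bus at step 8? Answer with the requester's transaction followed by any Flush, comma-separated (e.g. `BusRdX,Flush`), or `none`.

[1] P1: load  L5 | P0:I, P1:E(30), P2:I, P3:I | bus: BusRd
[2] P0: load  L5 | P0:S(30), P1:S(30), P2:I, P3:I | bus: BusRd
[3] P2: store L7 := 37 | P0:I, P1:I, P2:M(37), P3:I | bus: BusRdX
[4] P3: load  L7 | P0:I, P1:I, P2:O(37), P3:S(37) | bus: BusRd
[5] P0: load  L6 | P0:E(40), P1:I, P2:I, P3:I | bus: BusRd
[6] P1: load  L1 | P0:I, P1:E(60), P2:I, P3:I | bus: BusRd
[7] P3: store L1 := 47 | P0:I, P1:I, P2:I, P3:M(47) | bus: BusRdX
[8] P3: load  L7 | P0:I, P1:I, P2:O(37), P3:S(37) | bus: none
[9] P0: load  L3 | P0:E(30), P1:I, P2:I, P3:I | bus: BusRd
[10] P3: store L4 := 84 | P0:I, P1:I, P2:I, P3:M(84) | bus: BusRdX
[11] P0: load  L2 | P0:E(70), P1:I, P2:I, P3:I | bus: BusRd
[12] P1: load  L2 | P0:S(70), P1:S(70), P2:I, P3:I | bus: BusRd
[13] P0: store L7 := 90 | P0:M(90), P1:I, P2:I, P3:I | bus: BusRdX,Flush
[14] P1: load  L6 | P0:S(40), P1:S(40), P2:I, P3:I | bus: BusRd
[15] P2: store L1 := 41 | P0:I, P1:I, P2:M(41), P3:I | bus: BusRdX,Flush
[16] P3: load  L1 | P0:I, P1:I, P2:O(41), P3:S(41) | bus: BusRd
[17] P2: load  L5 | P0:S(30), P1:S(30), P2:S(30), P3:I | bus: BusRd
[18] P3: store L4 := 15 | P0:I, P1:I, P2:I, P3:M(15) | bus: none
[19] P2: store L5 := 11 | P0:I, P1:I, P2:M(11), P3:I | bus: BusUpgr
[20] P0: load  L2 | P0:S(70), P1:S(70), P2:I, P3:I | bus: none
[21] P1: store L1 := 96 | P0:I, P1:M(96), P2:I, P3:I | bus: BusRdX,Flush
[22] P0: store L1 := 53 | P0:M(53), P1:I, P2:I, P3:I | bus: BusRdX,Flush
[23] P1: store L2 := 74 | P0:I, P1:M(74), P2:I, P3:I | bus: BusUpgr
[24] P2: store L0 := 77 | P0:I, P1:I, P2:M(77), P3:I | bus: BusRdX
[25] P2: store L1 := 48 | P0:I, P1:I, P2:M(48), P3:I | bus: BusRdX,Flush

bus = none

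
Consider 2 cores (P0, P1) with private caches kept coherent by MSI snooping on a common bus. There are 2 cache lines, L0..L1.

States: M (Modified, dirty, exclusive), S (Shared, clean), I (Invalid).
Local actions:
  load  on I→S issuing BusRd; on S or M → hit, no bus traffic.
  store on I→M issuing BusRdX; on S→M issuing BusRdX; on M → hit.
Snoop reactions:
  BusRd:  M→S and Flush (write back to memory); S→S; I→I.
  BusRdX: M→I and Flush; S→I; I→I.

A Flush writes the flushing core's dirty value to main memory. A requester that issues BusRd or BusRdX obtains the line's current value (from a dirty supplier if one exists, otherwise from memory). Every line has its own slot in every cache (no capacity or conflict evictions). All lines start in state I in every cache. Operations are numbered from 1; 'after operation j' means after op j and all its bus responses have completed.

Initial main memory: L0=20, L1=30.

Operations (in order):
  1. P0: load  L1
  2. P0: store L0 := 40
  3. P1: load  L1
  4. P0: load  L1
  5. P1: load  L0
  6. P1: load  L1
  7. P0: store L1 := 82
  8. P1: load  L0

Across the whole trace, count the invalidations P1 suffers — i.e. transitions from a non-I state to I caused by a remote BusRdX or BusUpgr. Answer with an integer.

  op1 P0: load  L1 → S/I on L1; bus BusRd; mem=30
  op2 P0: store L0 := 40 → M/I on L0; bus BusRdX; mem=20
  op3 P1: load  L1 → S/S on L1; bus BusRd; mem=30
  op4 P0: load  L1 → S/S on L1; bus (none); mem=30
  op5 P1: load  L0 → S/S on L0; bus BusRd Flush; mem=40
  op6 P1: load  L1 → S/S on L1; bus (none); mem=30
  op7 P0: store L1 := 82 → M/I on L1; bus BusRdX; mem=30
  op8 P1: load  L0 → S/S on L0; bus (none); mem=40

invalidations = 1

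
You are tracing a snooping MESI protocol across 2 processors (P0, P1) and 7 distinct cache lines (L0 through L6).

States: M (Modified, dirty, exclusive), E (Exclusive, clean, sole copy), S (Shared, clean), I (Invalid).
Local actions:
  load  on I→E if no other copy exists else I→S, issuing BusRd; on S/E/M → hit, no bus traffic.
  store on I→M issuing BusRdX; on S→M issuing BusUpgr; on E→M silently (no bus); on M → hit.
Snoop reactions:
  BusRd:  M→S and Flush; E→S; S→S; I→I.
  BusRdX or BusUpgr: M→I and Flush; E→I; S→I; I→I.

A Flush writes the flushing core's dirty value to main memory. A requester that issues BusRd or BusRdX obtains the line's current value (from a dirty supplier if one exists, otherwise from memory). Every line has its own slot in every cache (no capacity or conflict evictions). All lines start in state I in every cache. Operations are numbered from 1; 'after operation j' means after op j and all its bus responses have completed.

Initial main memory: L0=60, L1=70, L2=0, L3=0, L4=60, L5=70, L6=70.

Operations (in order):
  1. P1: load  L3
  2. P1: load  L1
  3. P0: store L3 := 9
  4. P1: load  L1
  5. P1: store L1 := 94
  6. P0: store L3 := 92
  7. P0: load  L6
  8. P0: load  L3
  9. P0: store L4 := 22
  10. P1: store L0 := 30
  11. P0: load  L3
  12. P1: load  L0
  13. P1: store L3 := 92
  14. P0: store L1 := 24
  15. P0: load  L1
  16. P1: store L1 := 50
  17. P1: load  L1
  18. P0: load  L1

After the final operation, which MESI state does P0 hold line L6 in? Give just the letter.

  op1 P1: load  L3 → I/E on L3; bus BusRd; mem=0
  op2 P1: load  L1 → I/E on L1; bus BusRd; mem=70
  op3 P0: store L3 := 9 → M/I on L3; bus BusRdX; mem=0
  op4 P1: load  L1 → I/E on L1; bus (none); mem=70
  op5 P1: store L1 := 94 → I/M on L1; bus (none); mem=70
  op6 P0: store L3 := 92 → M/I on L3; bus (none); mem=0
  op7 P0: load  L6 → E/I on L6; bus BusRd; mem=70
  op8 P0: load  L3 → M/I on L3; bus (none); mem=0
  op9 P0: store L4 := 22 → M/I on L4; bus BusRdX; mem=60
  op10 P1: store L0 := 30 → I/M on L0; bus BusRdX; mem=60
  op11 P0: load  L3 → M/I on L3; bus (none); mem=0
  op12 P1: load  L0 → I/M on L0; bus (none); mem=60
  op13 P1: store L3 := 92 → I/M on L3; bus BusRdX Flush; mem=92
  op14 P0: store L1 := 24 → M/I on L1; bus BusRdX Flush; mem=94
  op15 P0: load  L1 → M/I on L1; bus (none); mem=94
  op16 P1: store L1 := 50 → I/M on L1; bus BusRdX Flush; mem=24
  op17 P1: load  L1 → I/M on L1; bus (none); mem=24
  op18 P0: load  L1 → S/S on L1; bus BusRd Flush; mem=50

state = E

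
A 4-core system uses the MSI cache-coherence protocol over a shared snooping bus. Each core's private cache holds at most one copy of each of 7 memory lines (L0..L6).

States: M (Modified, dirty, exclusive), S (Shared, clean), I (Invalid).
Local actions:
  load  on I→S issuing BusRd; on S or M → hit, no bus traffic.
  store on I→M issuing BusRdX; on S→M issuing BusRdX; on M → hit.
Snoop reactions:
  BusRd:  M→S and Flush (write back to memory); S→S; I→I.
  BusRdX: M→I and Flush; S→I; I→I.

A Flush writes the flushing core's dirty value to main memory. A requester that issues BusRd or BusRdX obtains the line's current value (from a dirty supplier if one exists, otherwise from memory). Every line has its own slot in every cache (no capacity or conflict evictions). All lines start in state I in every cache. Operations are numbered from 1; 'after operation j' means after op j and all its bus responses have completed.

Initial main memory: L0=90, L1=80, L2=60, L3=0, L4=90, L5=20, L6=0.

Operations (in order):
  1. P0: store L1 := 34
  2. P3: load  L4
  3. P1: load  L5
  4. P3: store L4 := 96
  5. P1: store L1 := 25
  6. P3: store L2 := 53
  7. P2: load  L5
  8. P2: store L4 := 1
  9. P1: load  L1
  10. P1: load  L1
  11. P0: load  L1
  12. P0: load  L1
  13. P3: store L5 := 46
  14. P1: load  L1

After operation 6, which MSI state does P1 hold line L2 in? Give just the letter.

[1] P0: store L1 := 34 | P0:M(34), P1:I, P2:I, P3:I | bus: BusRdX
[2] P3: load  L4 | P0:I, P1:I, P2:I, P3:S(90) | bus: BusRd
[3] P1: load  L5 | P0:I, P1:S(20), P2:I, P3:I | bus: BusRd
[4] P3: store L4 := 96 | P0:I, P1:I, P2:I, P3:M(96) | bus: BusRdX
[5] P1: store L1 := 25 | P0:I, P1:M(25), P2:I, P3:I | bus: BusRdX,Flush
[6] P3: store L2 := 53 | P0:I, P1:I, P2:I, P3:M(53) | bus: BusRdX
[7] P2: load  L5 | P0:I, P1:S(20), P2:S(20), P3:I | bus: BusRd
[8] P2: store L4 := 1 | P0:I, P1:I, P2:M(1), P3:I | bus: BusRdX,Flush
[9] P1: load  L1 | P0:I, P1:M(25), P2:I, P3:I | bus: none
[10] P1: load  L1 | P0:I, P1:M(25), P2:I, P3:I | bus: none
[11] P0: load  L1 | P0:S(25), P1:S(25), P2:I, P3:I | bus: BusRd,Flush
[12] P0: load  L1 | P0:S(25), P1:S(25), P2:I, P3:I | bus: none
[13] P3: store L5 := 46 | P0:I, P1:I, P2:I, P3:M(46) | bus: BusRdX
[14] P1: load  L1 | P0:S(25), P1:S(25), P2:I, P3:I | bus: none

state = I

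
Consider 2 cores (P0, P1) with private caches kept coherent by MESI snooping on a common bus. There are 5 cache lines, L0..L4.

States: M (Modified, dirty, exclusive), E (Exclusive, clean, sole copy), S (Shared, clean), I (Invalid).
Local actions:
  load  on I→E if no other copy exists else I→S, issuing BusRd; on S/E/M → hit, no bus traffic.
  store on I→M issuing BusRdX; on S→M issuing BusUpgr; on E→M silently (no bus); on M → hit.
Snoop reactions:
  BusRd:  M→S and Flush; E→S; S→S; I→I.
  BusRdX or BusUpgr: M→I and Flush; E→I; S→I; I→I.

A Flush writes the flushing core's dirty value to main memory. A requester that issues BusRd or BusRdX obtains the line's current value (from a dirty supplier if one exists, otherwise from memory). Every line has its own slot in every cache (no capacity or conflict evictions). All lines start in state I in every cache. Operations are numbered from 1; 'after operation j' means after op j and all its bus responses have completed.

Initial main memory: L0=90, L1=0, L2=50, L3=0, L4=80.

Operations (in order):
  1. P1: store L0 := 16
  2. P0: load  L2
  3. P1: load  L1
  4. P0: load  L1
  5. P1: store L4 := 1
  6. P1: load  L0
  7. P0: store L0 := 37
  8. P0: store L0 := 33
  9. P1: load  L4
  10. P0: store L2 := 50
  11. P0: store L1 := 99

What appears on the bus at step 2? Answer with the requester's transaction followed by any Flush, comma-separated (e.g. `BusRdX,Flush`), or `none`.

bus = BusRd

1. P1: store L0 := 16  bus=[BusRdX]  L0: P0=I P1=M  mem[L0]=90
2. P0: load  L2  bus=[BusRd]  L2: P0=E P1=I  mem[L2]=50
3. P1: load  L1  bus=[BusRd]  L1: P0=I P1=E  mem[L1]=0
4. P0: load  L1  bus=[BusRd]  L1: P0=S P1=S  mem[L1]=0
5. P1: store L4 := 1  bus=[BusRdX]  L4: P0=I P1=M  mem[L4]=80
6. P1: load  L0  bus=[-]  L0: P0=I P1=M  mem[L0]=90
7. P0: store L0 := 37  bus=[BusRdX,Flush]  L0: P0=M P1=I  mem[L0]=16
8. P0: store L0 := 33  bus=[-]  L0: P0=M P1=I  mem[L0]=16
9. P1: load  L4  bus=[-]  L4: P0=I P1=M  mem[L4]=80
10. P0: store L2 := 50  bus=[-]  L2: P0=M P1=I  mem[L2]=50
11. P0: store L1 := 99  bus=[BusUpgr]  L1: P0=M P1=I  mem[L1]=0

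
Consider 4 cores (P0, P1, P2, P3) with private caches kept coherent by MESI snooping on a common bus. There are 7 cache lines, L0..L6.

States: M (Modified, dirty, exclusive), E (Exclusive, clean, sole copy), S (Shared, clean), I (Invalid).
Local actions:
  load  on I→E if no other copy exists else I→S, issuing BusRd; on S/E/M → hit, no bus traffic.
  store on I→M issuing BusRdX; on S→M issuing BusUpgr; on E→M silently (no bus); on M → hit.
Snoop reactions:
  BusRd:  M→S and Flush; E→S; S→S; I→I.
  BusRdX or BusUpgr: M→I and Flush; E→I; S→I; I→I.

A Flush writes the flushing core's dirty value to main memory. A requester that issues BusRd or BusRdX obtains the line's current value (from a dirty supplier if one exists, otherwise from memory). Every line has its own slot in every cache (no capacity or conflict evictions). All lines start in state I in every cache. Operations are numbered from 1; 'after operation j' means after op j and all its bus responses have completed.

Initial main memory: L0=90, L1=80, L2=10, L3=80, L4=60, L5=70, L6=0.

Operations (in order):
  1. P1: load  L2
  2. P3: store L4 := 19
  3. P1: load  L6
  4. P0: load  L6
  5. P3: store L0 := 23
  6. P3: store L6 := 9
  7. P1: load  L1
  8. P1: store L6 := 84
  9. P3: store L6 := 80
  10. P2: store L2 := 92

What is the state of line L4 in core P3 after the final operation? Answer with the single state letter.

state = M

1. P1: load  L2  bus=[BusRd]  L2: P0=I P1=E P2=I P3=I  mem[L2]=10
2. P3: store L4 := 19  bus=[BusRdX]  L4: P0=I P1=I P2=I P3=M  mem[L4]=60
3. P1: load  L6  bus=[BusRd]  L6: P0=I P1=E P2=I P3=I  mem[L6]=0
4. P0: load  L6  bus=[BusRd]  L6: P0=S P1=S P2=I P3=I  mem[L6]=0
5. P3: store L0 := 23  bus=[BusRdX]  L0: P0=I P1=I P2=I P3=M  mem[L0]=90
6. P3: store L6 := 9  bus=[BusRdX]  L6: P0=I P1=I P2=I P3=M  mem[L6]=0
7. P1: load  L1  bus=[BusRd]  L1: P0=I P1=E P2=I P3=I  mem[L1]=80
8. P1: store L6 := 84  bus=[BusRdX,Flush]  L6: P0=I P1=M P2=I P3=I  mem[L6]=9
9. P3: store L6 := 80  bus=[BusRdX,Flush]  L6: P0=I P1=I P2=I P3=M  mem[L6]=84
10. P2: store L2 := 92  bus=[BusRdX]  L2: P0=I P1=I P2=M P3=I  mem[L2]=10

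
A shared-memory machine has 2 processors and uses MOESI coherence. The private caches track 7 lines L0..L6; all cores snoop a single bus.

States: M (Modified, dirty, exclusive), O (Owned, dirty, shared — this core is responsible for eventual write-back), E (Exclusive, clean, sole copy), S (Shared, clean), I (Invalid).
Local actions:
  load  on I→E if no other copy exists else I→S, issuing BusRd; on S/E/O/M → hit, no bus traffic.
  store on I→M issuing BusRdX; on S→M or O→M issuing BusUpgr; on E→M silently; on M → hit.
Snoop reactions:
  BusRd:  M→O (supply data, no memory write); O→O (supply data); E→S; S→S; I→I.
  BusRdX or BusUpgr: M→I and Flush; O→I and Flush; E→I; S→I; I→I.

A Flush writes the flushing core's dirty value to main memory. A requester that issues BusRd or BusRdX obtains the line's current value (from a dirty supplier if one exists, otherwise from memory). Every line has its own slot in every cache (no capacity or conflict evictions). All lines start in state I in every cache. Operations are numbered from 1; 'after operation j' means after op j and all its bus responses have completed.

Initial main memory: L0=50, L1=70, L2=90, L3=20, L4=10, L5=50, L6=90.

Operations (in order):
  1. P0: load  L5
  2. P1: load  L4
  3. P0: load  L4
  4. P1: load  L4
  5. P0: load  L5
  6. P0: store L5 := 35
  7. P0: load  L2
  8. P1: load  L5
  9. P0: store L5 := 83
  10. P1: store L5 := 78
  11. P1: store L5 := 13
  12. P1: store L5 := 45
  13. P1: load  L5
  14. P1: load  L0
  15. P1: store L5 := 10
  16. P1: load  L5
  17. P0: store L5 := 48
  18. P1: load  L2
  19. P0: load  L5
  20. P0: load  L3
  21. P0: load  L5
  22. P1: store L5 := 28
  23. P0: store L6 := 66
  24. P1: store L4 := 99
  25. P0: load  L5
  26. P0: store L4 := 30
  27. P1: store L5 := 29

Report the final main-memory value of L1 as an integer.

memory[L1] = 70

  op1 P0: load  L5 → E/I on L5; bus BusRd; mem=50
  op2 P1: load  L4 → I/E on L4; bus BusRd; mem=10
  op3 P0: load  L4 → S/S on L4; bus BusRd; mem=10
  op4 P1: load  L4 → S/S on L4; bus (none); mem=10
  op5 P0: load  L5 → E/I on L5; bus (none); mem=50
  op6 P0: store L5 := 35 → M/I on L5; bus (none); mem=50
  op7 P0: load  L2 → E/I on L2; bus BusRd; mem=90
  op8 P1: load  L5 → O/S on L5; bus BusRd; mem=50
  op9 P0: store L5 := 83 → M/I on L5; bus BusUpgr; mem=50
  op10 P1: store L5 := 78 → I/M on L5; bus BusRdX Flush; mem=83
  op11 P1: store L5 := 13 → I/M on L5; bus (none); mem=83
  op12 P1: store L5 := 45 → I/M on L5; bus (none); mem=83
  op13 P1: load  L5 → I/M on L5; bus (none); mem=83
  op14 P1: load  L0 → I/E on L0; bus BusRd; mem=50
  op15 P1: store L5 := 10 → I/M on L5; bus (none); mem=83
  op16 P1: load  L5 → I/M on L5; bus (none); mem=83
  op17 P0: store L5 := 48 → M/I on L5; bus BusRdX Flush; mem=10
  op18 P1: load  L2 → S/S on L2; bus BusRd; mem=90
  op19 P0: load  L5 → M/I on L5; bus (none); mem=10
  op20 P0: load  L3 → E/I on L3; bus BusRd; mem=20
  op21 P0: load  L5 → M/I on L5; bus (none); mem=10
  op22 P1: store L5 := 28 → I/M on L5; bus BusRdX Flush; mem=48
  op23 P0: store L6 := 66 → M/I on L6; bus BusRdX; mem=90
  op24 P1: store L4 := 99 → I/M on L4; bus BusUpgr; mem=10
  op25 P0: load  L5 → S/O on L5; bus BusRd; mem=48
  op26 P0: store L4 := 30 → M/I on L4; bus BusRdX Flush; mem=99
  op27 P1: store L5 := 29 → I/M on L5; bus BusUpgr; mem=48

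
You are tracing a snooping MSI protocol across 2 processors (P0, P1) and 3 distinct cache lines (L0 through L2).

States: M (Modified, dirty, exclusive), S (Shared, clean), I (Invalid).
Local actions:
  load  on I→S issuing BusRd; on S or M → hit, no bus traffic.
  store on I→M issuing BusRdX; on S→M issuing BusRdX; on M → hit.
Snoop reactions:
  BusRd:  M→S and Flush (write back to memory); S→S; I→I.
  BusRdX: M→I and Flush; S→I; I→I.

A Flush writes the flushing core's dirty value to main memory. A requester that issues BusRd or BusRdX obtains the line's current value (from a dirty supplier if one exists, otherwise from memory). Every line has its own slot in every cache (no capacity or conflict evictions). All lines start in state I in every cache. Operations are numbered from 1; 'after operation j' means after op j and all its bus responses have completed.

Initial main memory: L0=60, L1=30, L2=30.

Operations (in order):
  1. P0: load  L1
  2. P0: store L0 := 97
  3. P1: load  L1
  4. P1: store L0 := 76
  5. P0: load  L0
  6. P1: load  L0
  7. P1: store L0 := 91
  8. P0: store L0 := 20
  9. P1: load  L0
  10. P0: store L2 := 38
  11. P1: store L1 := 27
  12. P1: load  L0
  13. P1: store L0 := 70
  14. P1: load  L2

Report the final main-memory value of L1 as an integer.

memory[L1] = 30

step 1: P0: load  L1  ⟶  SI  (L1)  txn=BusRd  M[L1]=30
step 2: P0: store L0 := 97  ⟶  MI  (L0)  txn=BusRdX  M[L0]=60
step 3: P1: load  L1  ⟶  SS  (L1)  txn=BusRd  M[L1]=30
step 4: P1: store L0 := 76  ⟶  IM  (L0)  txn=BusRdX+Flush  M[L0]=97
step 5: P0: load  L0  ⟶  SS  (L0)  txn=BusRd+Flush  M[L0]=76
step 6: P1: load  L0  ⟶  SS  (L0)  txn=∅  M[L0]=76
step 7: P1: store L0 := 91  ⟶  IM  (L0)  txn=BusRdX  M[L0]=76
step 8: P0: store L0 := 20  ⟶  MI  (L0)  txn=BusRdX+Flush  M[L0]=91
step 9: P1: load  L0  ⟶  SS  (L0)  txn=BusRd+Flush  M[L0]=20
step 10: P0: store L2 := 38  ⟶  MI  (L2)  txn=BusRdX  M[L2]=30
step 11: P1: store L1 := 27  ⟶  IM  (L1)  txn=BusRdX  M[L1]=30
step 12: P1: load  L0  ⟶  SS  (L0)  txn=∅  M[L0]=20
step 13: P1: store L0 := 70  ⟶  IM  (L0)  txn=BusRdX  M[L0]=20
step 14: P1: load  L2  ⟶  SS  (L2)  txn=BusRd+Flush  M[L2]=38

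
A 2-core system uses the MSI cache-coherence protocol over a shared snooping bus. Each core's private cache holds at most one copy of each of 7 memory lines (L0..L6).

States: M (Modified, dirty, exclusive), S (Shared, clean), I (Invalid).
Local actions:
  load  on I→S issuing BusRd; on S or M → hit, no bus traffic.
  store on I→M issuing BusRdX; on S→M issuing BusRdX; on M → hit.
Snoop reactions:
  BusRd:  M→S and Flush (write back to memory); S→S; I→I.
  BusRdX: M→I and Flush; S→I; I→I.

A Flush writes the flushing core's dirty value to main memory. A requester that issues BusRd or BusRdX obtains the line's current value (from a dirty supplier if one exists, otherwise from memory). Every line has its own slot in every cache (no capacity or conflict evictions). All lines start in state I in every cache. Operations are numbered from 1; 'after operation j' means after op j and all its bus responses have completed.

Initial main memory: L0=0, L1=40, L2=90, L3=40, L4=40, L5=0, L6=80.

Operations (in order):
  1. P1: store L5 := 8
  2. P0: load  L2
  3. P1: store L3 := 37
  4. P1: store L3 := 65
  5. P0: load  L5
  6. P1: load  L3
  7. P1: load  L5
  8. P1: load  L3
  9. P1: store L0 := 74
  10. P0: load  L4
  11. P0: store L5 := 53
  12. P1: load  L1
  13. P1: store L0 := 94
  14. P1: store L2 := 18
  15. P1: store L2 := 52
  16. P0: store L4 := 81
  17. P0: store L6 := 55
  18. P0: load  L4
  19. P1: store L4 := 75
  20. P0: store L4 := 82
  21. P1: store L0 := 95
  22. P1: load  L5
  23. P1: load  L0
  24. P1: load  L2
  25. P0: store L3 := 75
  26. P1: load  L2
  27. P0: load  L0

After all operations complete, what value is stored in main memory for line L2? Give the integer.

memory[L2] = 90

[1] P1: store L5 := 8 | P0:I, P1:M(8) | bus: BusRdX
[2] P0: load  L2 | P0:S(90), P1:I | bus: BusRd
[3] P1: store L3 := 37 | P0:I, P1:M(37) | bus: BusRdX
[4] P1: store L3 := 65 | P0:I, P1:M(65) | bus: none
[5] P0: load  L5 | P0:S(8), P1:S(8) | bus: BusRd,Flush
[6] P1: load  L3 | P0:I, P1:M(65) | bus: none
[7] P1: load  L5 | P0:S(8), P1:S(8) | bus: none
[8] P1: load  L3 | P0:I, P1:M(65) | bus: none
[9] P1: store L0 := 74 | P0:I, P1:M(74) | bus: BusRdX
[10] P0: load  L4 | P0:S(40), P1:I | bus: BusRd
[11] P0: store L5 := 53 | P0:M(53), P1:I | bus: BusRdX
[12] P1: load  L1 | P0:I, P1:S(40) | bus: BusRd
[13] P1: store L0 := 94 | P0:I, P1:M(94) | bus: none
[14] P1: store L2 := 18 | P0:I, P1:M(18) | bus: BusRdX
[15] P1: store L2 := 52 | P0:I, P1:M(52) | bus: none
[16] P0: store L4 := 81 | P0:M(81), P1:I | bus: BusRdX
[17] P0: store L6 := 55 | P0:M(55), P1:I | bus: BusRdX
[18] P0: load  L4 | P0:M(81), P1:I | bus: none
[19] P1: store L4 := 75 | P0:I, P1:M(75) | bus: BusRdX,Flush
[20] P0: store L4 := 82 | P0:M(82), P1:I | bus: BusRdX,Flush
[21] P1: store L0 := 95 | P0:I, P1:M(95) | bus: none
[22] P1: load  L5 | P0:S(53), P1:S(53) | bus: BusRd,Flush
[23] P1: load  L0 | P0:I, P1:M(95) | bus: none
[24] P1: load  L2 | P0:I, P1:M(52) | bus: none
[25] P0: store L3 := 75 | P0:M(75), P1:I | bus: BusRdX,Flush
[26] P1: load  L2 | P0:I, P1:M(52) | bus: none
[27] P0: load  L0 | P0:S(95), P1:S(95) | bus: BusRd,Flush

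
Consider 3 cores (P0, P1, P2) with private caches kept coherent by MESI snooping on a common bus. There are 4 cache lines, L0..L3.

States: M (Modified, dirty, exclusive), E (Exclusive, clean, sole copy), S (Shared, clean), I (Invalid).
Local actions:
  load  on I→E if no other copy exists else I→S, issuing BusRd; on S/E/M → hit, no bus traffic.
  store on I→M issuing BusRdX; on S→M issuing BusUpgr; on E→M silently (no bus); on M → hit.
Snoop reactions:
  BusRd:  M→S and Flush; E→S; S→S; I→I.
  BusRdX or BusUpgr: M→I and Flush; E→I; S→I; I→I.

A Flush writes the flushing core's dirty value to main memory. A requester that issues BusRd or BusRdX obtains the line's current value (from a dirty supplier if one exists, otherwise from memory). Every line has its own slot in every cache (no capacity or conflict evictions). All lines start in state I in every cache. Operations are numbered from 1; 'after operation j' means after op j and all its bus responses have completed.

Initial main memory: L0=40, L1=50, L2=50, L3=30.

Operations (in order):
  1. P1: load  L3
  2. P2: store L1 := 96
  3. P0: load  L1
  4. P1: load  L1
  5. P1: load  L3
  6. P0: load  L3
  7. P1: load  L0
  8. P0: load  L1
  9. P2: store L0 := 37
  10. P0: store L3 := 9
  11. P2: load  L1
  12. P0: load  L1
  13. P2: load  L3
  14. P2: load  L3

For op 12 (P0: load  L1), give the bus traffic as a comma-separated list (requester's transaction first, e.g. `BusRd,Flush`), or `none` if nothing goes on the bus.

bus = none

  op1 P1: load  L3 → I/E/I on L3; bus BusRd; mem=30
  op2 P2: store L1 := 96 → I/I/M on L1; bus BusRdX; mem=50
  op3 P0: load  L1 → S/I/S on L1; bus BusRd Flush; mem=96
  op4 P1: load  L1 → S/S/S on L1; bus BusRd; mem=96
  op5 P1: load  L3 → I/E/I on L3; bus (none); mem=30
  op6 P0: load  L3 → S/S/I on L3; bus BusRd; mem=30
  op7 P1: load  L0 → I/E/I on L0; bus BusRd; mem=40
  op8 P0: load  L1 → S/S/S on L1; bus (none); mem=96
  op9 P2: store L0 := 37 → I/I/M on L0; bus BusRdX; mem=40
  op10 P0: store L3 := 9 → M/I/I on L3; bus BusUpgr; mem=30
  op11 P2: load  L1 → S/S/S on L1; bus (none); mem=96
  op12 P0: load  L1 → S/S/S on L1; bus (none); mem=96
  op13 P2: load  L3 → S/I/S on L3; bus BusRd Flush; mem=9
  op14 P2: load  L3 → S/I/S on L3; bus (none); mem=9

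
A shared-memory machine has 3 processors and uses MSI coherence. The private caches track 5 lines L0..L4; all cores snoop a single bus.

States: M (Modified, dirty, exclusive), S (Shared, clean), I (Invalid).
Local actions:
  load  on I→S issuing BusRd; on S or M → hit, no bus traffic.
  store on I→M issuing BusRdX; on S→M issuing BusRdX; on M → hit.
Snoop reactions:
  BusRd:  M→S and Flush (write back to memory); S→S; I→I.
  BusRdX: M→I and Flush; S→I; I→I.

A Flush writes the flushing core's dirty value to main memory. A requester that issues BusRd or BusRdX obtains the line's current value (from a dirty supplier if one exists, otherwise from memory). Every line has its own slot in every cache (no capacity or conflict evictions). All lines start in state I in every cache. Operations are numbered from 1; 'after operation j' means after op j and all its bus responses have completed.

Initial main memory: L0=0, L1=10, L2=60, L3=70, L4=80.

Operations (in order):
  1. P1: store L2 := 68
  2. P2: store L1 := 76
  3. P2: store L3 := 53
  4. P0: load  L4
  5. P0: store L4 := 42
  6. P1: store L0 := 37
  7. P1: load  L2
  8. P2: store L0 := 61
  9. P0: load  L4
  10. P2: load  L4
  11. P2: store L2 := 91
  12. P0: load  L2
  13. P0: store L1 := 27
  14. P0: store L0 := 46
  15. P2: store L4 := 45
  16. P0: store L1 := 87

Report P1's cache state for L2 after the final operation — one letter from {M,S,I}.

  op1 P1: store L2 := 68 → I/M/I on L2; bus BusRdX; mem=60
  op2 P2: store L1 := 76 → I/I/M on L1; bus BusRdX; mem=10
  op3 P2: store L3 := 53 → I/I/M on L3; bus BusRdX; mem=70
  op4 P0: load  L4 → S/I/I on L4; bus BusRd; mem=80
  op5 P0: store L4 := 42 → M/I/I on L4; bus BusRdX; mem=80
  op6 P1: store L0 := 37 → I/M/I on L0; bus BusRdX; mem=0
  op7 P1: load  L2 → I/M/I on L2; bus (none); mem=60
  op8 P2: store L0 := 61 → I/I/M on L0; bus BusRdX Flush; mem=37
  op9 P0: load  L4 → M/I/I on L4; bus (none); mem=80
  op10 P2: load  L4 → S/I/S on L4; bus BusRd Flush; mem=42
  op11 P2: store L2 := 91 → I/I/M on L2; bus BusRdX Flush; mem=68
  op12 P0: load  L2 → S/I/S on L2; bus BusRd Flush; mem=91
  op13 P0: store L1 := 27 → M/I/I on L1; bus BusRdX Flush; mem=76
  op14 P0: store L0 := 46 → M/I/I on L0; bus BusRdX Flush; mem=61
  op15 P2: store L4 := 45 → I/I/M on L4; bus BusRdX; mem=42
  op16 P0: store L1 := 87 → M/I/I on L1; bus (none); mem=76

state = I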